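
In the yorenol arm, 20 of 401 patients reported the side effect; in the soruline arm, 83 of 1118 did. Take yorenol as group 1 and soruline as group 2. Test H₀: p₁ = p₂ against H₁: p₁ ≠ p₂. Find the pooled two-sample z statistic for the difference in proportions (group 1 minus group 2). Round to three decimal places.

p̂₁ = 20/401 = 0.04988, p̂₂ = 83/1118 = 0.07424.
Pooled p̂ = (20+83)/(401+1118) = 103/1519 = 0.06781.
SE = √(0.0632099 × 0.00338822) = 0.01463.
z = (0.04988 − 0.07424)/0.01463 = -0.02436/0.01463 = -1.665.
Two-sided p-value ≈ 2·Φ(−1.665) = 0.0959.

z = -1.665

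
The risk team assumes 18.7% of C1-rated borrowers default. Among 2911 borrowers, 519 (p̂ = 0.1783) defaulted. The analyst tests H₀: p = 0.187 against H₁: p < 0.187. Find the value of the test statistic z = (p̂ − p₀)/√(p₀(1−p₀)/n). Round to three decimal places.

p̂ = 519/2911 = 0.17829.
Under H₀, SE = √(0.187·0.813/2911) = √(5.22264e-05) = 0.00723.
z = (0.17829 − 0.187)/0.00723 = -0.00871/0.00723 = -1.205.
p-value = P(Z < -1.205) ≈ 0.1140.

z = -1.205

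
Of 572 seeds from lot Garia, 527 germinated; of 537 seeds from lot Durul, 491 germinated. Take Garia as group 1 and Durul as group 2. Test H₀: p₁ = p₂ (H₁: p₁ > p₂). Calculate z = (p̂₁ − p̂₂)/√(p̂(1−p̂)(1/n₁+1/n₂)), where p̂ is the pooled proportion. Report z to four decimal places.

z = 0.4239

p̂₁ = 527/572 = 0.921329, p̂₂ = 491/537 = 0.914339.
Pooled p̂ = (527+491)/(572+537) = 1018/1109 = 0.917944.
SE = √(p̂(1−p̂)(1/n₁+1/n₂)) = √(0.917944·0.082056·0.00361045) = √(0.000271949) = 0.016491.
z = (0.921329 − 0.914339)/0.016491 = 0.006990/0.016491 = 0.4239.
p-value = P(Z > 0.424) ≈ 0.3358.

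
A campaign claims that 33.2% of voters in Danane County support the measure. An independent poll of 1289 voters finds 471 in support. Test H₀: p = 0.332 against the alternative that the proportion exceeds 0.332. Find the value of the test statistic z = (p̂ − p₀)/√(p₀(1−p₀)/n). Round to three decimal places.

p̂ = 471/1289 ≈ 0.36540.
Under H₀, SE = √(0.332·0.668/1289) = √(0.000172053) = 0.01312.
z = (0.36540 − 0.332)/0.01312 = 0.03340/0.01312 = 2.546.

z = 2.546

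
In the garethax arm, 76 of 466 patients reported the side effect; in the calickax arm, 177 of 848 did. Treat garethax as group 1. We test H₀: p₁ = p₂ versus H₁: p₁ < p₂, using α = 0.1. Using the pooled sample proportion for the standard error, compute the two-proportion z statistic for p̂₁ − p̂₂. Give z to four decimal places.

p̂₁ = 76/466 = 0.1630901, p̂₂ = 177/848 = 0.2087264.
Pooled p̂ = (76+177)/(466+848) = 253/1314 = 0.1925419.
SE = √(p̂(1−p̂)(1/n₁+1/n₂)) = √(0.1925419·0.8074581·0.00332517) = √(0.000516962) = 0.0227368.
z = (0.1630901 − 0.2087264)/0.0227368 = -0.0456363/0.0227368 = -2.0072.
p-value = P(Z < -2.007) ≈ 0.0224. With α = 0.1, reject H₀.

z = -2.0072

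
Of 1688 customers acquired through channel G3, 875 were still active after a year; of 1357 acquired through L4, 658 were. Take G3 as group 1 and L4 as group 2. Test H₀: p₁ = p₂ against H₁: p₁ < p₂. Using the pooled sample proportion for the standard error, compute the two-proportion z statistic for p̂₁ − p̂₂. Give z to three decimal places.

p̂₁ = 875/1688 ≈ 0.51836, p̂₂ = 658/1357 ≈ 0.48489.
Pooled p̂ = (875+658)/(1688+1357) = 1533/3045 = 0.50345.
SE = √(0.249988 × 0.00132934) = 0.01823.
z = (0.51836 − 0.48489)/0.01823 = 0.03347/0.01823 = 1.836.
p-value = P(Z < 1.836) ≈ 0.9668.

z = 1.836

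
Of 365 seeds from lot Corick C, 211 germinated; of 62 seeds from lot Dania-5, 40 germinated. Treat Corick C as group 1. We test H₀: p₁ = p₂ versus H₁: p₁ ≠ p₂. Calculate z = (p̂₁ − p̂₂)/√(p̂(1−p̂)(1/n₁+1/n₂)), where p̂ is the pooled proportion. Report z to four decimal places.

z = -0.9921

p̂₁ = 211/365 = 0.578082, p̂₂ = 40/62 = 0.645161.
Pooled p̂ = (211+40)/(365+62) = 251/427 = 0.587822.
SE = √(0.242287 × 0.0188688) = 0.067614.
z = (0.578082 − 0.645161)/0.067614 = -0.067079/0.067614 = -0.9921.
Two-sided p-value ≈ 2·Φ(−0.992) = 0.3212.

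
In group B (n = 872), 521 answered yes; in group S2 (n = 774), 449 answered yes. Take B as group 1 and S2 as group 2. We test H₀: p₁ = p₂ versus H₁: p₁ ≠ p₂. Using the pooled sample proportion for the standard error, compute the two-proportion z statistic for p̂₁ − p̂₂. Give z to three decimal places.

p̂₁ = 521/872 ≈ 0.597477, p̂₂ = 449/774 ≈ 0.580103.
Pooled p̂ = (521+449)/(872+774) = 970/1646 = 0.589307.
SE = √(0.242024 × 0.00243878) = 0.024295.
z = (0.597477 − 0.580103)/0.024295 = 0.017374/0.024295 = 0.715.
p-value = 2·P(Z > 0.715) ≈ 0.4745.

z = 0.715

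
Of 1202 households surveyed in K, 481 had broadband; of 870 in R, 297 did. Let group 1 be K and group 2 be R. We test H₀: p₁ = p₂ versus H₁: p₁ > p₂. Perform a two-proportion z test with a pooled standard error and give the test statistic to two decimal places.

p̂₁ = 481/1202 ≈ 0.40017, p̂₂ = 297/870 ≈ 0.34138.
Pooled p̂ = (481+297)/(1202+870) = 778/2072 = 0.37548.
SE = √(0.234495 × 0.00198137) = 0.02156.
z = (0.40017 − 0.34138)/0.02156 = 0.05879/0.02156 = 2.73.
p-value = P(Z > 2.727) ≈ 0.0032.

z = 2.73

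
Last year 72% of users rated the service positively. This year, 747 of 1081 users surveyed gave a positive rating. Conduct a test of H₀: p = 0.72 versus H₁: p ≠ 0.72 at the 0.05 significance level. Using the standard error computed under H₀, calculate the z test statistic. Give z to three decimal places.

z = -2.122

p̂ = 747/1081 = 0.691027.
Under H₀, SE = √(0.72·0.28/1081) = √(0.000186494) = 0.013656.
z = (0.691027 − 0.72)/0.013656 = -0.028973/0.013656 = -2.122.
p-value = 2·P(Z > 2.122) ≈ 0.0339; since p < α = 0.05, reject H₀.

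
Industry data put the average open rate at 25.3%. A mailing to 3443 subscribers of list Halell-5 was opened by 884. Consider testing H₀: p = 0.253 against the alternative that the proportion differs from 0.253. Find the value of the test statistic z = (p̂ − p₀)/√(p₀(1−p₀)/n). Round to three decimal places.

p̂ = 884/3443 ≈ 0.256753.
Under H₀, SE = √(0.253·0.747/3443) = √(5.48914e-05) = 0.007409.
z = (0.256753 − 0.253)/0.007409 = 0.003753/0.007409 = 0.507.
Two-sided p-value ≈ 2·Φ(−0.507) = 0.6125.

z = 0.507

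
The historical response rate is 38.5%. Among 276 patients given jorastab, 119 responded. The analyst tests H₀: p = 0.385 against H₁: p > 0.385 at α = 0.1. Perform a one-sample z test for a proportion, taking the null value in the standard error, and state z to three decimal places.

p̂ = 119/276 ≈ 0.43116.
Under H₀, SE = √(0.385·0.615/276) = √(0.00085788) = 0.02929.
z = (0.43116 − 0.385)/0.02929 = 0.04616/0.02929 = 1.576.
p-value = P(Z > 1.576) ≈ 0.0575. With α = 0.1, reject H₀.

z = 1.576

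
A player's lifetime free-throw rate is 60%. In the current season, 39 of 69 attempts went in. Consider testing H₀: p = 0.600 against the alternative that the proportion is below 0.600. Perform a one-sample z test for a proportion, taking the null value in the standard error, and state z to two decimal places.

z = -0.59

p̂ = 39/69 ≈ 0.5652.
SE = √(p₀(1−p₀)/n) = √(0.24/69) = 0.0590.
z = (0.5652 − 0.6)/0.0590 = -0.0348/0.0590 = -0.59.
p-value = P(Z < -0.590) ≈ 0.2777.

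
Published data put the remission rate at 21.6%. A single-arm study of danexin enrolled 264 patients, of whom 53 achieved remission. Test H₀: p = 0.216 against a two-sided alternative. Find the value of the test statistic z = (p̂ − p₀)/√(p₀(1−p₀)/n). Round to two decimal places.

z = -0.60

p̂ = 53/264 = 0.2008.
Standard error under H₀: √(0.216×0.784/264) = 0.0253.
z = (0.2008 − 0.216)/0.0253 = -0.0152/0.0253 = -0.60.
Two-sided p-value ≈ 2·Φ(−0.602) = 0.5473.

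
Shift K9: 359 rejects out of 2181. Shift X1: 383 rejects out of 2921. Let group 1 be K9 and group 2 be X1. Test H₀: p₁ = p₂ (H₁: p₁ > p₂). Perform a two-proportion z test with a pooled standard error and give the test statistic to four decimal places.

z = 3.3563

p̂₁ = 359/2181 = 0.16460339, p̂₂ = 383/2921 = 0.13111948.
Pooled p̂ = (359+383)/(2181+2921) = 742/5102 = 0.14543316.
SE = √(0.124282 × 0.000800854) = 0.00997657.
z = (0.16460339 − 0.13111948)/0.00997657 = 0.03348391/0.00997657 = 3.3563.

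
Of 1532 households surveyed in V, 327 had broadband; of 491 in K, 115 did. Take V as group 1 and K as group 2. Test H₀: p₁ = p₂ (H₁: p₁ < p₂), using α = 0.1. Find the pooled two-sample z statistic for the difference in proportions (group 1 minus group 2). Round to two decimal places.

z = -0.97

p̂₁ = 327/1532 ≈ 0.2134, p̂₂ = 115/491 ≈ 0.2342.
Pooled p̂ = (327+115)/(1532+491) = 442/2023 = 0.2185.
SE = √(0.170751 × 0.0026894) = 0.0214.
z = (0.2134 − 0.2342)/0.0214 = -0.0208/0.0214 = -0.97.
p-value = P(Z < -0.969) ≈ 0.1662, so at α = 0.1 we fail to reject H₀.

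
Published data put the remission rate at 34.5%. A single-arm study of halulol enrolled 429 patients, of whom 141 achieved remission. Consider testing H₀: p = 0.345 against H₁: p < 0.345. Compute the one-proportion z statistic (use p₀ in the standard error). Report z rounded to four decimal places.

p̂ = 141/429 ≈ 0.328671.
Standard error under H₀: √(0.345×0.655/429) = 0.022951.
z = (0.328671 − 0.345)/0.022951 = -0.016329/0.022951 = -0.7115.

z = -0.7115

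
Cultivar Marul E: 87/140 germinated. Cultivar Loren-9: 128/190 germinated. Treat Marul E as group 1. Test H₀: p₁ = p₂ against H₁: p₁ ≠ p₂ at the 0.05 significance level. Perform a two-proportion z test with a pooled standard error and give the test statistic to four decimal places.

z = -0.9846

p̂₁ = 87/140 ≈ 0.621429, p̂₂ = 128/190 ≈ 0.673684.
Pooled p̂ = (87+128)/(140+190) = 215/330 = 0.651515.
SE = √(0.227043 × 0.012406) = 0.053073.
z = (0.621429 − 0.673684)/0.053073 = -0.052255/0.053073 = -0.9846.
Two-sided p-value ≈ 2·Φ(−0.985) = 0.3248. With α = 0.05, fail to reject H₀.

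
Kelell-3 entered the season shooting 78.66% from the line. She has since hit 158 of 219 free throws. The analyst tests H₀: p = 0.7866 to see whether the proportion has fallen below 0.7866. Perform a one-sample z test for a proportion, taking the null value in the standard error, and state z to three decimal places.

p̂ = 158/219 = 0.721461.
Standard error under H₀: √(0.7866×0.2134/219) = 0.027685.
z = (0.721461 − 0.7866)/0.027685 = -0.065139/0.027685 = -2.353.

z = -2.353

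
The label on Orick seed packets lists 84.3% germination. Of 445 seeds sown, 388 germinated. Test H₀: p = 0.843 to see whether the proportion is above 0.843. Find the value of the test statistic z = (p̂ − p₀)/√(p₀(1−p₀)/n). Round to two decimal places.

z = 1.68

p̂ = 388/445 = 0.8719.
SE = √(p₀(1−p₀)/n) = √(0.13235/445) = 0.0172.
z = (0.8719 − 0.843)/0.0172 = 0.0289/0.0172 = 1.68.
p-value = P(Z > 1.676) ≈ 0.0468.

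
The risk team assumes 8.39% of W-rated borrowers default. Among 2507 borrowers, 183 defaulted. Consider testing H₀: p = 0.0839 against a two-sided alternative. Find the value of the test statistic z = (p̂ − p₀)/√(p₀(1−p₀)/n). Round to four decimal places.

z = -1.9694

p̂ = 183/2507 = 0.0729956.
Standard error under H₀: √(0.0839×0.9161/2507) = 0.0055370.
z = (0.0729956 − 0.0839)/0.0055370 = -0.0109044/0.0055370 = -1.9694.
p-value = 2·P(Z > 1.969) ≈ 0.0489.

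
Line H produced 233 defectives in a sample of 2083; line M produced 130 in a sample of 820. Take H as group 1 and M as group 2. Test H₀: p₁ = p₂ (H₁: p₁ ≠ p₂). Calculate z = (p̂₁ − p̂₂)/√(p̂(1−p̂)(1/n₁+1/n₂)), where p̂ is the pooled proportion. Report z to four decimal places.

z = -3.4231

p̂₁ = 233/2083 = 0.1118579, p̂₂ = 130/820 = 0.1585366.
Pooled p̂ = (233+130)/(2083+820) = 363/2903 = 0.1250431.
SE = √(0.109407 × 0.00169959) = 0.0136363.
z = (0.1118579 − 0.1585366)/0.0136363 = -0.0466787/0.0136363 = -3.4231.
Two-sided p-value ≈ 2·Φ(−3.423) = 0.0006.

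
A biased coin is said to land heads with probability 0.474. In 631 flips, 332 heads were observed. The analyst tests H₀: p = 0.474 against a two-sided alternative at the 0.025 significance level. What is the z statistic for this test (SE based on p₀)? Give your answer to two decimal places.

z = 2.62

p̂ = 332/631 ≈ 0.5261.
Standard error under H₀: √(0.474×0.526/631) = 0.0199.
z = (0.5261 − 0.474)/0.0199 = 0.0521/0.0199 = 2.62.
Two-sided p-value ≈ 2·Φ(−2.623) = 0.0087, so at α = 0.025 we reject H₀.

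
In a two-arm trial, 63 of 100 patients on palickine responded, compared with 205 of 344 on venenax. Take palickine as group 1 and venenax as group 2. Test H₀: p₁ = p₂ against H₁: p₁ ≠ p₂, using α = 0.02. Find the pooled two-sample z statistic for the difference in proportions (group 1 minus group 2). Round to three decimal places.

z = 0.613

p̂₁ = 63/100 = 0.63000, p̂₂ = 205/344 = 0.59593.
Pooled p̂ = (63+205)/(100+344) = 268/444 = 0.60360.
SE = √(p̂(1−p̂)(1/n₁+1/n₂)) = √(0.60360·0.39640·0.012907) = √(0.0030882) = 0.05557.
z = (0.63000 − 0.59593)/0.05557 = 0.03407/0.05557 = 0.613.
Two-sided p-value ≈ 2·Φ(−0.613) = 0.5398. With α = 0.02, fail to reject H₀.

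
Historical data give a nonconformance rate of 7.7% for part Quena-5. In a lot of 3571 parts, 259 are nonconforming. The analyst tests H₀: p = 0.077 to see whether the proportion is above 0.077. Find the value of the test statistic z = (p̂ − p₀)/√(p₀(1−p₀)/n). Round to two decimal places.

p̂ = 259/3571 = 0.0725.
Standard error under H₀: √(0.077×0.923/3571) = 0.0045.
z = (0.0725 − 0.077)/0.0045 = -0.0045/0.0045 = -1.00.
p-value = P(Z > -1.002) ≈ 0.8419.

z = -1.00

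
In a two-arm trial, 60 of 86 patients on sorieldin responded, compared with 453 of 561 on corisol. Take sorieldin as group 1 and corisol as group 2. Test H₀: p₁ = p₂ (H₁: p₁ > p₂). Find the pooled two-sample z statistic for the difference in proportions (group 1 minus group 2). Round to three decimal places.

z = -2.340

p̂₁ = 60/86 ≈ 0.69767, p̂₂ = 453/561 ≈ 0.80749.
Pooled p̂ = (60+453)/(86+561) = 513/647 = 0.79289.
SE = √(0.164215 × 0.0134104) = 0.04693.
z = (0.69767 − 0.80749)/0.04693 = -0.10982/0.04693 = -2.340.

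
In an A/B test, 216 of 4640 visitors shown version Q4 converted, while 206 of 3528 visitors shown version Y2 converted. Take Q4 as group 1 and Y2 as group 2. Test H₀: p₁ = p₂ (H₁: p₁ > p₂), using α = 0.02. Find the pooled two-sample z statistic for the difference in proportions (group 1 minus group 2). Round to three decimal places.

p̂₁ = 216/4640 = 0.046552, p̂₂ = 206/3528 = 0.058390.
Pooled p̂ = (216+206)/(4640+3528) = 422/8168 = 0.051665.
SE = √(p̂(1−p̂)(1/n₁+1/n₂)) = √(0.051665·0.948335·0.000498964) = √(2.44471e-05) = 0.004944.
z = (0.046552 − 0.058390)/0.004944 = -0.011838/0.004944 = -2.394.
p-value = P(Z > -2.394) ≈ 0.9917; since p > α = 0.02, fail to reject H₀.

z = -2.394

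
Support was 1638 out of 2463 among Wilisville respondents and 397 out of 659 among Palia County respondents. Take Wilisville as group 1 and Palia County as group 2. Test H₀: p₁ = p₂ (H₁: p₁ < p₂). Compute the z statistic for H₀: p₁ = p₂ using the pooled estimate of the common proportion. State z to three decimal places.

z = 2.997

p̂₁ = 1638/2463 ≈ 0.66504, p̂₂ = 397/659 ≈ 0.60243.
Pooled p̂ = (1638+397)/(2463+659) = 2035/3122 = 0.65183.
SE = √(0.226949 × 0.00192346) = 0.02089.
z = (0.66504 − 0.60243)/0.02089 = 0.06261/0.02089 = 2.997.
p-value = P(Z < 2.997) ≈ 0.9986.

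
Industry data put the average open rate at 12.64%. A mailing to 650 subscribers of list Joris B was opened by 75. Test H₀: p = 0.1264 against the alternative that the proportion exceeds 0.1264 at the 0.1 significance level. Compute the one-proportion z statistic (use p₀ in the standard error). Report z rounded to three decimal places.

p̂ = 75/650 = 0.115385.
SE = √(p₀(1−p₀)/n) = √(0.11042/650) = 0.013034.
z = (0.115385 − 0.1264)/0.013034 = -0.011015/0.013034 = -0.845.
p-value = P(Z > -0.845) ≈ 0.8010; since p > α = 0.1, fail to reject H₀.

z = -0.845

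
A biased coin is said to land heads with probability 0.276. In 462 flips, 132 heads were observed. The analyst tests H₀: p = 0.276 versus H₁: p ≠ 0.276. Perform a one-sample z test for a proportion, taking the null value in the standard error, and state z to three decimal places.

p̂ = 132/462 = 0.28571.
Under H₀, SE = √(0.276·0.724/462) = √(0.000432519) = 0.02080.
z = (0.28571 − 0.276)/0.02080 = 0.00971/0.02080 = 0.467.
Two-sided p-value ≈ 2·Φ(−0.467) = 0.6404.

z = 0.467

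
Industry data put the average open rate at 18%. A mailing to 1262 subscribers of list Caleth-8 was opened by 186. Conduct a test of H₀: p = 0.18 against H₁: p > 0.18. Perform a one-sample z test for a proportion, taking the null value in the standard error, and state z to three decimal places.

z = -3.016

p̂ = 186/1262 = 0.147385.
Standard error under H₀: √(0.18×0.82/1262) = 0.010815.
z = (0.147385 − 0.18)/0.010815 = -0.032615/0.010815 = -3.016.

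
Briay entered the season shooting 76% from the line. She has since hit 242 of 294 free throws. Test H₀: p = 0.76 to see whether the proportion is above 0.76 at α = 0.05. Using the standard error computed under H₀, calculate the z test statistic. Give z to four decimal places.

p̂ = 242/294 = 0.823129.
Standard error under H₀: √(0.76×0.24/294) = 0.024908.
z = (0.823129 − 0.76)/0.024908 = 0.063129/0.024908 = 2.5345.
p-value = P(Z > 2.534) ≈ 0.0056. With α = 0.05, reject H₀.

z = 2.5345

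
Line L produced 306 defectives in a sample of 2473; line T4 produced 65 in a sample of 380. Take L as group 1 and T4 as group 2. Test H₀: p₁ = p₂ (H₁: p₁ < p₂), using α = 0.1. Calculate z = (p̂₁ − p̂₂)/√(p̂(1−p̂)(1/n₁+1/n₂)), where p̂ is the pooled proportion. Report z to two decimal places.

p̂₁ = 306/2473 ≈ 0.12374, p̂₂ = 65/380 ≈ 0.17105.
Pooled p̂ = (306+65)/(2473+380) = 371/2853 = 0.13004.
SE = √(0.113129 × 0.00303595) = 0.01853.
z = (0.12374 − 0.17105)/0.01853 = -0.04731/0.01853 = -2.55.
p-value = P(Z < -2.553) ≈ 0.0053, so at α = 0.1 we reject H₀.

z = -2.55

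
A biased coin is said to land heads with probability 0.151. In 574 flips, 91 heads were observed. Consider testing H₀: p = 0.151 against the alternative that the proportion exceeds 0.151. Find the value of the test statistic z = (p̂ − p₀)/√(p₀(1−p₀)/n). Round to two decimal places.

z = 0.50

p̂ = 91/574 ≈ 0.1585.
SE = √(p₀(1−p₀)/n) = √(0.1282/574) = 0.0149.
z = (0.1585 − 0.151)/0.0149 = 0.0075/0.0149 = 0.50.
p-value = P(Z > 0.504) ≈ 0.3070.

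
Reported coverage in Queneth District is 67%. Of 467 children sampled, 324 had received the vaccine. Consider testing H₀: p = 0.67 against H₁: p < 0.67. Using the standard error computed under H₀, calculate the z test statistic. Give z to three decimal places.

z = 1.093

p̂ = 324/467 ≈ 0.69379.
Under H₀, SE = √(0.67·0.33/467) = √(0.000473448) = 0.02176.
z = (0.69379 − 0.67)/0.02176 = 0.02379/0.02176 = 1.093.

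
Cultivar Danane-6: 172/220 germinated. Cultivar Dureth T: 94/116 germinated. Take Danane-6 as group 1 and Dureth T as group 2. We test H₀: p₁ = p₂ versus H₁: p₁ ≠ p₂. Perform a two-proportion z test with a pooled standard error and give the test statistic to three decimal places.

z = -0.612

p̂₁ = 172/220 = 0.78182, p̂₂ = 94/116 = 0.81034.
Pooled p̂ = (172+94)/(220+116) = 266/336 = 0.79167.
SE = √(0.164931 × 0.0131661) = 0.04660.
z = (0.78182 − 0.81034)/0.04660 = -0.02852/0.04660 = -0.612.
Two-sided p-value ≈ 2·Φ(−0.612) = 0.5404.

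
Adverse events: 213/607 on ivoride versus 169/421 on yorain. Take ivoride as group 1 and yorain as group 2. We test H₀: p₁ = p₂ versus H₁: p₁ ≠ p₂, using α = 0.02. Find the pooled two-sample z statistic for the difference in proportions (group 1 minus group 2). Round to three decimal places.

p̂₁ = 213/607 = 0.35091, p̂₂ = 169/421 = 0.40143.
Pooled p̂ = (213+169)/(607+421) = 382/1028 = 0.37160.
SE = √(p̂(1−p̂)(1/n₁+1/n₂)) = √(0.37160·0.62840·0.00402274) = √(0.00093936) = 0.03065.
z = (0.35091 − 0.40143)/0.03065 = -0.05052/0.03065 = -1.648.
p-value = 2·P(Z > 1.648) ≈ 0.0993; since p > α = 0.02, fail to reject H₀.

z = -1.648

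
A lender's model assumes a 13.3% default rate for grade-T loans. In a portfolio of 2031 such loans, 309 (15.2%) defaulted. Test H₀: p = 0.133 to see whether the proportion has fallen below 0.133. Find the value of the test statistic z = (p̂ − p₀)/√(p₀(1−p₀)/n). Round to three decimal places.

p̂ = 309/2031 = 0.152142.
Under H₀, SE = √(0.133·0.867/2031) = √(5.67755e-05) = 0.007535.
z = (0.152142 − 0.133)/0.007535 = 0.019142/0.007535 = 2.540.
p-value = P(Z < 2.540) ≈ 0.9945.

z = 2.540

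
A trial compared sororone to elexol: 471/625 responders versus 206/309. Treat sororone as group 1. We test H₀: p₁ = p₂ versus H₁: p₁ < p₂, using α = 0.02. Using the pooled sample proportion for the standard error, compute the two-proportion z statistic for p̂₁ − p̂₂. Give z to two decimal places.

p̂₁ = 471/625 = 0.75360, p̂₂ = 206/309 = 0.66667.
Pooled p̂ = (471+206)/(625+309) = 677/934 = 0.72484.
SE = √(p̂(1−p̂)(1/n₁+1/n₂)) = √(0.72484·0.27516·0.00483625) = √(0.000964576) = 0.03106.
z = (0.75360 − 0.66667)/0.03106 = 0.08693/0.03106 = 2.80.
p-value = P(Z < 2.799) ≈ 0.9974. With α = 0.02, fail to reject H₀.

z = 2.80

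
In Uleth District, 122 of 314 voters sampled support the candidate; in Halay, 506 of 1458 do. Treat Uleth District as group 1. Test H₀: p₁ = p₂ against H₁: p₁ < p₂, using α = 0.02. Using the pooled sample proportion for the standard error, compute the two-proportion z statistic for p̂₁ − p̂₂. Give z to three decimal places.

z = 1.394

p̂₁ = 122/314 = 0.38854, p̂₂ = 506/1458 = 0.34705.
Pooled p̂ = (122+506)/(314+1458) = 628/1772 = 0.35440.
SE = √(p̂(1−p̂)(1/n₁+1/n₂)) = √(0.35440·0.64560·0.00387058) = √(0.000885594) = 0.02976.
z = (0.38854 − 0.34705)/0.02976 = 0.04149/0.02976 = 1.394.
p-value = P(Z < 1.394) ≈ 0.9183, so at α = 0.02 we fail to reject H₀.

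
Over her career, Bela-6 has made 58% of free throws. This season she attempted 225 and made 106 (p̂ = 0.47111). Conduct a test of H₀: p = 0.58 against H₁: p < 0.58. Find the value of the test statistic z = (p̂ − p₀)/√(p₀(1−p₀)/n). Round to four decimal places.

z = -3.3093

p̂ = 106/225 ≈ 0.471111.
SE = √(p₀(1−p₀)/n) = √(0.2436/225) = 0.032904.
z = (0.471111 − 0.58)/0.032904 = -0.108889/0.032904 = -3.3093.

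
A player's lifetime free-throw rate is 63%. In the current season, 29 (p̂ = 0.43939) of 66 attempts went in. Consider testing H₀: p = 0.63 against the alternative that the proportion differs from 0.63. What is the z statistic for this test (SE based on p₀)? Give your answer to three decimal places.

p̂ = 29/66 = 0.43939.
Under H₀, SE = √(0.63·0.37/66) = √(0.00353182) = 0.05943.
z = (0.43939 − 0.63)/0.05943 = -0.19061/0.05943 = -3.207.

z = -3.207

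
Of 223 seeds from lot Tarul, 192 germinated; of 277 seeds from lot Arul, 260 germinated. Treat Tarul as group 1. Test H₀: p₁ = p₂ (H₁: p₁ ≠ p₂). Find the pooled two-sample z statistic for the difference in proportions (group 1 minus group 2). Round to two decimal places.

p̂₁ = 192/223 = 0.8610, p̂₂ = 260/277 = 0.9386.
Pooled p̂ = (192+260)/(223+277) = 452/500 = 0.9040.
SE = √(0.086784 × 0.00809441) = 0.0265.
z = (0.8610 − 0.9386)/0.0265 = -0.0776/0.0265 = -2.93.

z = -2.93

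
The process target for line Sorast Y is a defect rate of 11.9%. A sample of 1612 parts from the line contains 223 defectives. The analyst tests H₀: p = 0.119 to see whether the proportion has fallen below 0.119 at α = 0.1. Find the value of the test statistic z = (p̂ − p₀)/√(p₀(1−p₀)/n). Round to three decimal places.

p̂ = 223/1612 ≈ 0.138337.
Standard error under H₀: √(0.119×0.881/1612) = 0.008065.
z = (0.138337 − 0.119)/0.008065 = 0.019337/0.008065 = 2.398.
p-value = P(Z < 2.398) ≈ 0.9918. With α = 0.1, fail to reject H₀.

z = 2.398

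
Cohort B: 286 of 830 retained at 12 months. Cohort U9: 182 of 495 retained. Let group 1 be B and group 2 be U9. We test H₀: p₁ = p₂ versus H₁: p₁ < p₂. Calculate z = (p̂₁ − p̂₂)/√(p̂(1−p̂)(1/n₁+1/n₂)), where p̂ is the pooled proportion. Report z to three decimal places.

z = -0.851

p̂₁ = 286/830 = 0.34458, p̂₂ = 182/495 = 0.36768.
Pooled p̂ = (286+182)/(830+495) = 468/1325 = 0.35321.
SE = √(p̂(1−p̂)(1/n₁+1/n₂)) = √(0.35321·0.64679·0.00322502) = √(0.000736762) = 0.02714.
z = (0.34458 − 0.36768)/0.02714 = -0.02310/0.02714 = -0.851.
p-value = P(Z < -0.851) ≈ 0.1974.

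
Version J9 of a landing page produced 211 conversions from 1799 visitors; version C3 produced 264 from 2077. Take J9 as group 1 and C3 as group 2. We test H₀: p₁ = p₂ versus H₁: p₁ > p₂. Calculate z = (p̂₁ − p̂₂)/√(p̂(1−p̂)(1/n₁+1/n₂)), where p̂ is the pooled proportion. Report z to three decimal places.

z = -0.930

p̂₁ = 211/1799 ≈ 0.11729, p̂₂ = 264/2077 ≈ 0.12711.
Pooled p̂ = (211+264)/(1799+2077) = 475/3876 = 0.12255.
SE = √(0.107531 × 0.00103733) = 0.01056.
z = (0.11729 − 0.12711)/0.01056 = -0.00982/0.01056 = -0.930.
p-value = P(Z > -0.930) ≈ 0.8237.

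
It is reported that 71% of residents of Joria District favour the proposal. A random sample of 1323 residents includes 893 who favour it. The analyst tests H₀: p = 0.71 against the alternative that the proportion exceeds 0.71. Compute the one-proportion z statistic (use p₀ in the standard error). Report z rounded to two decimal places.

z = -2.81

p̂ = 893/1323 = 0.67498.
Standard error under H₀: √(0.71×0.29/1323) = 0.01248.
z = (0.67498 − 0.71)/0.01248 = -0.03502/0.01248 = -2.81.
p-value = P(Z > -2.807) ≈ 0.9975.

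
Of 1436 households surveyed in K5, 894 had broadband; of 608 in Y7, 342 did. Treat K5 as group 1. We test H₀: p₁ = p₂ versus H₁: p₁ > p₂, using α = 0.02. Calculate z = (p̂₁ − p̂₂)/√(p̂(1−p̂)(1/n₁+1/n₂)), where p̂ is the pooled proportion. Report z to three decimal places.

p̂₁ = 894/1436 ≈ 0.622563, p̂₂ = 342/608 ≈ 0.562500.
Pooled p̂ = (894+342)/(1436+608) = 1236/2044 = 0.604697.
SE = √(0.239039 × 0.00234112) = 0.023656.
z = (0.622563 − 0.562500)/0.023656 = 0.060063/0.023656 = 2.539.
p-value = P(Z > 2.539) ≈ 0.0056, so at α = 0.02 we reject H₀.

z = 2.539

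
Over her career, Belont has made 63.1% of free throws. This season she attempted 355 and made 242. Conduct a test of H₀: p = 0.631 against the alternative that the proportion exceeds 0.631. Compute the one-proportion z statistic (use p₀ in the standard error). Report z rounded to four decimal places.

z = 1.9793

p̂ = 242/355 ≈ 0.681690.
Under H₀, SE = √(0.631·0.369/355) = √(0.000655885) = 0.025610.
z = (0.681690 − 0.631)/0.025610 = 0.050690/0.025610 = 1.9793.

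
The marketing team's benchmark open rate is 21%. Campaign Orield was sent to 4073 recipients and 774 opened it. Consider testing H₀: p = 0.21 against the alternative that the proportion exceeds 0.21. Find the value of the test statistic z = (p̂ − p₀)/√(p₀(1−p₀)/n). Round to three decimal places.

z = -3.129

p̂ = 774/4073 ≈ 0.190032.
Standard error under H₀: √(0.21×0.79/4073) = 0.006382.
z = (0.190032 − 0.21)/0.006382 = -0.019968/0.006382 = -3.129.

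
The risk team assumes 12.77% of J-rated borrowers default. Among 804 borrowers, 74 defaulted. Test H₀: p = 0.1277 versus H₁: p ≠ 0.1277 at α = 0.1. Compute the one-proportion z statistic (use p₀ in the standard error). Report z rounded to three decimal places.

p̂ = 74/804 ≈ 0.09204.
SE = √(p₀(1−p₀)/n) = √(0.11139/804) = 0.01177.
z = (0.09204 − 0.1277)/0.01177 = -0.03566/0.01177 = -3.030.
Two-sided p-value ≈ 2·Φ(−3.030) = 0.0024. With α = 0.1, reject H₀.

z = -3.030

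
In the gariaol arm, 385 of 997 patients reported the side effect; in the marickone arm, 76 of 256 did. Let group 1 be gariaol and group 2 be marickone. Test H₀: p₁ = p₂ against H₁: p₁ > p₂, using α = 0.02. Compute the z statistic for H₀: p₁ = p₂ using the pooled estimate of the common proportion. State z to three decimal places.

p̂₁ = 385/997 = 0.38616, p̂₂ = 76/256 = 0.29688.
Pooled p̂ = (385+76)/(997+256) = 461/1253 = 0.36792.
SE = √(p̂(1−p̂)(1/n₁+1/n₂)) = √(0.36792·0.63208·0.00490926) = √(0.00114167) = 0.03379.
z = (0.38616 − 0.29688)/0.03379 = 0.08928/0.03379 = 2.642.
p-value = P(Z > 2.642) ≈ 0.0041; since p < α = 0.02, reject H₀.

z = 2.642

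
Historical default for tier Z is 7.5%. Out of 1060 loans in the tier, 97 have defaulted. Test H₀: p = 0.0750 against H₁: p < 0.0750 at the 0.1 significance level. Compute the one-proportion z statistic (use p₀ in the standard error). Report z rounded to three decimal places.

z = 2.041

p̂ = 97/1060 = 0.09151.
SE = √(p₀(1−p₀)/n) = √(0.069375/1060) = 0.00809.
z = (0.09151 − 0.075)/0.00809 = 0.01651/0.00809 = 2.041.
p-value = P(Z < 2.041) ≈ 0.9794, so at α = 0.1 we fail to reject H₀.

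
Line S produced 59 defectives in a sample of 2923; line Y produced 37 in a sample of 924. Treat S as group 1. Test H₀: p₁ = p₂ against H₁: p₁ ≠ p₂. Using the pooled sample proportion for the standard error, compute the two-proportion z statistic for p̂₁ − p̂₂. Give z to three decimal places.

z = -3.373

p̂₁ = 59/2923 = 0.020185, p̂₂ = 37/924 = 0.040043.
Pooled p̂ = (59+37)/(2923+924) = 96/3847 = 0.024955.
SE = √(p̂(1−p̂)(1/n₁+1/n₂)) = √(0.024955·0.975045·0.00142437) = √(3.46573e-05) = 0.005887.
z = (0.020185 − 0.040043)/0.005887 = -0.019858/0.005887 = -3.373.
Two-sided p-value ≈ 2·Φ(−3.373) = 0.0007.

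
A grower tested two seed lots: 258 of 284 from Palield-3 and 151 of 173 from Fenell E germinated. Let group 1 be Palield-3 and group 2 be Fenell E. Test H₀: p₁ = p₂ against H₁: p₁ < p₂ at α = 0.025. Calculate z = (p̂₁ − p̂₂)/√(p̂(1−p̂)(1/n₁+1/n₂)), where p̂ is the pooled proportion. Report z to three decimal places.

z = 1.205

p̂₁ = 258/284 = 0.90845, p̂₂ = 151/173 = 0.87283.
Pooled p̂ = (258+151)/(284+173) = 409/457 = 0.89497.
SE = √(p̂(1−p̂)(1/n₁+1/n₂)) = √(0.89497·0.10503·0.00930147) = √(0.000874347) = 0.02957.
z = (0.90845 − 0.87283)/0.02957 = 0.03562/0.02957 = 1.205.
p-value = P(Z < 1.205) ≈ 0.8858. With α = 0.025, fail to reject H₀.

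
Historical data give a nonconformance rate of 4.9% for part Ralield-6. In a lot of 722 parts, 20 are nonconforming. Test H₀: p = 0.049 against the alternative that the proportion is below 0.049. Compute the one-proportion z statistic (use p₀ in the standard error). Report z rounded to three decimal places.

z = -2.651

p̂ = 20/722 = 0.027701.
Under H₀, SE = √(0.049·0.951/722) = √(6.45416e-05) = 0.008034.
z = (0.027701 − 0.049)/0.008034 = -0.021299/0.008034 = -2.651.
p-value = P(Z < -2.651) ≈ 0.0040.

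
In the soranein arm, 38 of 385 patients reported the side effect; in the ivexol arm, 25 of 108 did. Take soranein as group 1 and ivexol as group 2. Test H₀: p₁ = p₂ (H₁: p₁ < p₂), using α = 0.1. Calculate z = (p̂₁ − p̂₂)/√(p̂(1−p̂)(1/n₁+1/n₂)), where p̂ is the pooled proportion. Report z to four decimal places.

p̂₁ = 38/385 = 0.098701, p̂₂ = 25/108 = 0.231481.
Pooled p̂ = (38+25)/(385+108) = 63/493 = 0.127789.
SE = √(0.111459 × 0.0118567) = 0.036353.
z = (0.098701 − 0.231481)/0.036353 = -0.132780/0.036353 = -3.6525.
p-value = P(Z < -3.653) ≈ 0.0001; since p < α = 0.1, reject H₀.

z = -3.6525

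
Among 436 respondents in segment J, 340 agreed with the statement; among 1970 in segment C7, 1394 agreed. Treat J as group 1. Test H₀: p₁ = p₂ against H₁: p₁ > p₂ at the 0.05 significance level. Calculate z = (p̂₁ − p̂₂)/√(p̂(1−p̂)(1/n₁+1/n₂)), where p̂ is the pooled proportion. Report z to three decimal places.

p̂₁ = 340/436 ≈ 0.779817, p̂₂ = 1394/1970 ≈ 0.707614.
Pooled p̂ = (340+1394)/(436+1970) = 1734/2406 = 0.720698.
SE = √(0.201292 × 0.00280119) = 0.023746.
z = (0.779817 − 0.707614)/0.023746 = 0.072203/0.023746 = 3.041.
p-value = P(Z > 3.041) ≈ 0.0012. With α = 0.05, reject H₀.

z = 3.041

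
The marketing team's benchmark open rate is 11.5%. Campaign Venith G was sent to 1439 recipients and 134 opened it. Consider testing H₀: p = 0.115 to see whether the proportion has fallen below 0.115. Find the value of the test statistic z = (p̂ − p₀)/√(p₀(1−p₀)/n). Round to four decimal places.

p̂ = 134/1439 = 0.093120.
SE = √(p₀(1−p₀)/n) = √(0.10178/1439) = 0.008410.
z = (0.093120 − 0.115)/0.008410 = -0.021880/0.008410 = -2.6017.
p-value = P(Z < -2.602) ≈ 0.0046.

z = -2.6017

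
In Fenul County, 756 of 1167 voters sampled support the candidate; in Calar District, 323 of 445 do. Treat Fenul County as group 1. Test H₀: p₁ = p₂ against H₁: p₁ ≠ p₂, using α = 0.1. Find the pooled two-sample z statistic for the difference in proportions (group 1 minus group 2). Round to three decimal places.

z = -2.977

p̂₁ = 756/1167 = 0.64781, p̂₂ = 323/445 = 0.72584.
Pooled p̂ = (756+323)/(1167+445) = 1079/1612 = 0.66935.
SE = √(0.221319 × 0.00310409) = 0.02621.
z = (0.64781 − 0.72584)/0.02621 = -0.07803/0.02621 = -2.977.
Two-sided p-value ≈ 2·Φ(−2.977) = 0.0029; since p < α = 0.1, reject H₀.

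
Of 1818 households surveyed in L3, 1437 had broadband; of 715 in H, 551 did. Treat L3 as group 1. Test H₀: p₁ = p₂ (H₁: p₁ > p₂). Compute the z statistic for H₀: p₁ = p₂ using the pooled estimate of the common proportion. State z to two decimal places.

p̂₁ = 1437/1818 ≈ 0.7904, p̂₂ = 551/715 ≈ 0.7706.
Pooled p̂ = (1437+551)/(1818+715) = 1988/2533 = 0.7848.
SE = √(0.168866 × 0.00194866) = 0.0181.
z = (0.7904 − 0.7706)/0.0181 = 0.0198/0.0181 = 1.09.
p-value = P(Z > 1.091) ≈ 0.1375.

z = 1.09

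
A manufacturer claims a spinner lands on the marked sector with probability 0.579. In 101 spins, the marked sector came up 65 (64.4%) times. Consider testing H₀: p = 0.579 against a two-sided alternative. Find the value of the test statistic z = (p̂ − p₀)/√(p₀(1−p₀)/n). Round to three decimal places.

p̂ = 65/101 = 0.64356.
SE = √(p₀(1−p₀)/n) = √(0.24376/101) = 0.04913.
z = (0.64356 − 0.579)/0.04913 = 0.06456/0.04913 = 1.314.

z = 1.314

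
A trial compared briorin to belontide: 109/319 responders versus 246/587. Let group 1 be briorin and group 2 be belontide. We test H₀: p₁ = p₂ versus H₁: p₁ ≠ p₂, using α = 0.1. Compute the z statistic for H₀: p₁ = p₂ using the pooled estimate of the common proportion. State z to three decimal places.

z = -2.279

p̂₁ = 109/319 = 0.34169, p̂₂ = 246/587 = 0.41908.
Pooled p̂ = (109+246)/(319+587) = 355/906 = 0.39183.
SE = √(0.2383 × 0.00483837) = 0.03396.
z = (0.34169 − 0.41908)/0.03396 = -0.07739/0.03396 = -2.279.
Two-sided p-value ≈ 2·Φ(−2.279) = 0.0227, so at α = 0.1 we reject H₀.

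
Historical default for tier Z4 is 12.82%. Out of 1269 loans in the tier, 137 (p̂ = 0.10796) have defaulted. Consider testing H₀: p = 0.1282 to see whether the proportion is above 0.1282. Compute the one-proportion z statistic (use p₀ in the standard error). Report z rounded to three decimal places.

z = -2.157

p̂ = 137/1269 = 0.107959.
SE = √(p₀(1−p₀)/n) = √(0.11176/1269) = 0.009385.
z = (0.107959 − 0.1282)/0.009385 = -0.020241/0.009385 = -2.157.
p-value = P(Z > -2.157) ≈ 0.9845.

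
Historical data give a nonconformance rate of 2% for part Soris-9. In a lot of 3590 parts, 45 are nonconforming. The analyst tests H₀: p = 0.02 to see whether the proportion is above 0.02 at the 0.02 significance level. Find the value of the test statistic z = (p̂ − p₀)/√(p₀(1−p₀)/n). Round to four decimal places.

z = -3.1949

p̂ = 45/3590 = 0.0125348.
SE = √(p₀(1−p₀)/n) = √(0.0196/3590) = 0.0023366.
z = (0.0125348 − 0.02)/0.0023366 = -0.0074652/0.0023366 = -3.1949.
p-value = P(Z > -3.195) ≈ 0.9993; since p > α = 0.02, fail to reject H₀.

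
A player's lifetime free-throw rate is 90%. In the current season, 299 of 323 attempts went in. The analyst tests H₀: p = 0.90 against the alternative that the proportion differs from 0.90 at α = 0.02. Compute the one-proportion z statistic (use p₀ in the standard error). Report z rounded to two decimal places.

z = 1.54

p̂ = 299/323 ≈ 0.9257.
Standard error under H₀: √(0.9×0.1/323) = 0.0167.
z = (0.9257 − 0.9)/0.0167 = 0.0257/0.0167 = 1.54.
Two-sided p-value ≈ 2·Φ(−1.539) = 0.1237, so at α = 0.02 we fail to reject H₀.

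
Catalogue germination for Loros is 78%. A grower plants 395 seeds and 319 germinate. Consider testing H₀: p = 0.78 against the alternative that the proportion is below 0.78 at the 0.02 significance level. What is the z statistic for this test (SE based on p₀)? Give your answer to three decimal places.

z = 1.324

p̂ = 319/395 ≈ 0.80759.
Standard error under H₀: √(0.78×0.22/395) = 0.02084.
z = (0.80759 − 0.78)/0.02084 = 0.02759/0.02084 = 1.324.
p-value = P(Z < 1.324) ≈ 0.9072, so at α = 0.02 we fail to reject H₀.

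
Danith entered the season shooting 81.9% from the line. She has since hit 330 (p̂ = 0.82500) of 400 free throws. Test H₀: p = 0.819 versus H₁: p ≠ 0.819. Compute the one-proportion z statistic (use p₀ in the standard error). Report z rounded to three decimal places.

z = 0.312

p̂ = 330/400 ≈ 0.82500.
Standard error under H₀: √(0.819×0.181/400) = 0.01925.
z = (0.82500 − 0.819)/0.01925 = 0.00600/0.01925 = 0.312.
Two-sided p-value ≈ 2·Φ(−0.312) = 0.7553.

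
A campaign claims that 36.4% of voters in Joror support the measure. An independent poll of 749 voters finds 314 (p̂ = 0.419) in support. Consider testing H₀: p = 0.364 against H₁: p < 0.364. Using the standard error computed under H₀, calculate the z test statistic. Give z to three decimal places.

p̂ = 314/749 ≈ 0.419226.
Standard error under H₀: √(0.364×0.636/749) = 0.017581.
z = (0.419226 − 0.364)/0.017581 = 0.055226/0.017581 = 3.141.
p-value = P(Z < 3.141) ≈ 0.9992.

z = 3.141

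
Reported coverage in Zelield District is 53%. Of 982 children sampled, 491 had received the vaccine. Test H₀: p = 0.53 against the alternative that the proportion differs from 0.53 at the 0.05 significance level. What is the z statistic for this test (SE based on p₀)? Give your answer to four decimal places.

z = -1.8836

p̂ = 491/982 ≈ 0.500000.
Under H₀, SE = √(0.53·0.47/982) = √(0.000253666) = 0.015927.
z = (0.500000 − 0.53)/0.015927 = -0.030000/0.015927 = -1.8836.
Two-sided p-value ≈ 2·Φ(−1.884) = 0.0596, so at α = 0.05 we fail to reject H₀.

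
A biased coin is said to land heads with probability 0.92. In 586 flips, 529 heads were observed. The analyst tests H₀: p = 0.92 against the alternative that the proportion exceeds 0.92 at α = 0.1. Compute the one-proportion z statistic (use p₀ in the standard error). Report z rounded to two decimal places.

z = -1.54

p̂ = 529/586 = 0.9027.
Under H₀, SE = √(0.92·0.08/586) = √(0.000125597) = 0.0112.
z = (0.9027 − 0.92)/0.0112 = -0.0173/0.0112 = -1.54.
p-value = P(Z > -1.541) ≈ 0.9383, so at α = 0.1 we fail to reject H₀.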